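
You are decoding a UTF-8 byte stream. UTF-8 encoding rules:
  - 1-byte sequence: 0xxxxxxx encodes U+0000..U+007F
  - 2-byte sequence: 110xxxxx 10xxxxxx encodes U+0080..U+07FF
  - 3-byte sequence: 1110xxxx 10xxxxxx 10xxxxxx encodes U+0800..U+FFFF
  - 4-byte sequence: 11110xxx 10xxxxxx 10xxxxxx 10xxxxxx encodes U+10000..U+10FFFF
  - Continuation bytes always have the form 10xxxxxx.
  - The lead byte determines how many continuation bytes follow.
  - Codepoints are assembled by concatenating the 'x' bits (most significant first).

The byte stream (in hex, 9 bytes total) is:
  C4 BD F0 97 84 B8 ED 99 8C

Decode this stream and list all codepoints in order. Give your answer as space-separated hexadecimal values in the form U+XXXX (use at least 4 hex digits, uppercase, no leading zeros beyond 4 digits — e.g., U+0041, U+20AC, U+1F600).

Answer: U+013D U+17138 U+D64C

Derivation:
Byte[0]=C4: 2-byte lead, need 1 cont bytes. acc=0x4
Byte[1]=BD: continuation. acc=(acc<<6)|0x3D=0x13D
Completed: cp=U+013D (starts at byte 0)
Byte[2]=F0: 4-byte lead, need 3 cont bytes. acc=0x0
Byte[3]=97: continuation. acc=(acc<<6)|0x17=0x17
Byte[4]=84: continuation. acc=(acc<<6)|0x04=0x5C4
Byte[5]=B8: continuation. acc=(acc<<6)|0x38=0x17138
Completed: cp=U+17138 (starts at byte 2)
Byte[6]=ED: 3-byte lead, need 2 cont bytes. acc=0xD
Byte[7]=99: continuation. acc=(acc<<6)|0x19=0x359
Byte[8]=8C: continuation. acc=(acc<<6)|0x0C=0xD64C
Completed: cp=U+D64C (starts at byte 6)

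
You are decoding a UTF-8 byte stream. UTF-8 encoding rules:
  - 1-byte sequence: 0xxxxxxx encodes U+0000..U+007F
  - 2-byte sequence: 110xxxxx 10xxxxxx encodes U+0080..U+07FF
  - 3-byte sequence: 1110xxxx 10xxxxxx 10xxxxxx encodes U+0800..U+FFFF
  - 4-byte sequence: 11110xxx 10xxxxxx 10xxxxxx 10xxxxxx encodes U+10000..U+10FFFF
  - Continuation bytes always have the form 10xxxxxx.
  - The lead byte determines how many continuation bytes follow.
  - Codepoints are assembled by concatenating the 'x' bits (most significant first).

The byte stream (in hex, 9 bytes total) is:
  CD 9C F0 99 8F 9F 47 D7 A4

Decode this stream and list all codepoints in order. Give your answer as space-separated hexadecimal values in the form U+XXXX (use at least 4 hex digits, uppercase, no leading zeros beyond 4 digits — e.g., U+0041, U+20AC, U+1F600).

Answer: U+035C U+193DF U+0047 U+05E4

Derivation:
Byte[0]=CD: 2-byte lead, need 1 cont bytes. acc=0xD
Byte[1]=9C: continuation. acc=(acc<<6)|0x1C=0x35C
Completed: cp=U+035C (starts at byte 0)
Byte[2]=F0: 4-byte lead, need 3 cont bytes. acc=0x0
Byte[3]=99: continuation. acc=(acc<<6)|0x19=0x19
Byte[4]=8F: continuation. acc=(acc<<6)|0x0F=0x64F
Byte[5]=9F: continuation. acc=(acc<<6)|0x1F=0x193DF
Completed: cp=U+193DF (starts at byte 2)
Byte[6]=47: 1-byte ASCII. cp=U+0047
Byte[7]=D7: 2-byte lead, need 1 cont bytes. acc=0x17
Byte[8]=A4: continuation. acc=(acc<<6)|0x24=0x5E4
Completed: cp=U+05E4 (starts at byte 7)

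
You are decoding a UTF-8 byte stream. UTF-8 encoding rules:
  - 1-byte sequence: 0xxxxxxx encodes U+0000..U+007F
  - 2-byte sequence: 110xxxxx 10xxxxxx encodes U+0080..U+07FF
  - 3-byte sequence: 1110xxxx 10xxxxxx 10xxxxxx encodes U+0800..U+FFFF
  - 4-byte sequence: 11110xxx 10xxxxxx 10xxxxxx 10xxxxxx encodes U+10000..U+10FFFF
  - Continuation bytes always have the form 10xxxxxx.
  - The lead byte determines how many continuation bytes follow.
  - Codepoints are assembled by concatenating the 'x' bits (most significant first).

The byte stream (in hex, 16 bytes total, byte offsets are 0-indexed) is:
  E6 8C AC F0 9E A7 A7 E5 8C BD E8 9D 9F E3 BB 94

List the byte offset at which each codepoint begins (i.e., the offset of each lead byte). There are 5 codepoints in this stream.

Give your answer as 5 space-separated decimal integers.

Answer: 0 3 7 10 13

Derivation:
Byte[0]=E6: 3-byte lead, need 2 cont bytes. acc=0x6
Byte[1]=8C: continuation. acc=(acc<<6)|0x0C=0x18C
Byte[2]=AC: continuation. acc=(acc<<6)|0x2C=0x632C
Completed: cp=U+632C (starts at byte 0)
Byte[3]=F0: 4-byte lead, need 3 cont bytes. acc=0x0
Byte[4]=9E: continuation. acc=(acc<<6)|0x1E=0x1E
Byte[5]=A7: continuation. acc=(acc<<6)|0x27=0x7A7
Byte[6]=A7: continuation. acc=(acc<<6)|0x27=0x1E9E7
Completed: cp=U+1E9E7 (starts at byte 3)
Byte[7]=E5: 3-byte lead, need 2 cont bytes. acc=0x5
Byte[8]=8C: continuation. acc=(acc<<6)|0x0C=0x14C
Byte[9]=BD: continuation. acc=(acc<<6)|0x3D=0x533D
Completed: cp=U+533D (starts at byte 7)
Byte[10]=E8: 3-byte lead, need 2 cont bytes. acc=0x8
Byte[11]=9D: continuation. acc=(acc<<6)|0x1D=0x21D
Byte[12]=9F: continuation. acc=(acc<<6)|0x1F=0x875F
Completed: cp=U+875F (starts at byte 10)
Byte[13]=E3: 3-byte lead, need 2 cont bytes. acc=0x3
Byte[14]=BB: continuation. acc=(acc<<6)|0x3B=0xFB
Byte[15]=94: continuation. acc=(acc<<6)|0x14=0x3ED4
Completed: cp=U+3ED4 (starts at byte 13)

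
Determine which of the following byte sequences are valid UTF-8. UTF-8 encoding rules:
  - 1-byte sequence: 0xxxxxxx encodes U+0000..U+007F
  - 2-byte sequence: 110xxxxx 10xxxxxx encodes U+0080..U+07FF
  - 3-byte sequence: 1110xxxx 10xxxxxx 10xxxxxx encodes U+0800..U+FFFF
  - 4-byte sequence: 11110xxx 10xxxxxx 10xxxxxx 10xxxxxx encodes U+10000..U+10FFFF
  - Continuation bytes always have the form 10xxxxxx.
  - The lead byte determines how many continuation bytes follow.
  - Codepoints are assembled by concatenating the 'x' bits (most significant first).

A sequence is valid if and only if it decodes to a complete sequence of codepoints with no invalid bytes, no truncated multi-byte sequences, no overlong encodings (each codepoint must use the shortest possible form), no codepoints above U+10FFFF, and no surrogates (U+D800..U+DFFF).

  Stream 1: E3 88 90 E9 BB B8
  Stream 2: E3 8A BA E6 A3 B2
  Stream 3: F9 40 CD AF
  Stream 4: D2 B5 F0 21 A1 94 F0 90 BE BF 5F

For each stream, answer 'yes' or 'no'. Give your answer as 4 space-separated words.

Stream 1: decodes cleanly. VALID
Stream 2: decodes cleanly. VALID
Stream 3: error at byte offset 0. INVALID
Stream 4: error at byte offset 3. INVALID

Answer: yes yes no no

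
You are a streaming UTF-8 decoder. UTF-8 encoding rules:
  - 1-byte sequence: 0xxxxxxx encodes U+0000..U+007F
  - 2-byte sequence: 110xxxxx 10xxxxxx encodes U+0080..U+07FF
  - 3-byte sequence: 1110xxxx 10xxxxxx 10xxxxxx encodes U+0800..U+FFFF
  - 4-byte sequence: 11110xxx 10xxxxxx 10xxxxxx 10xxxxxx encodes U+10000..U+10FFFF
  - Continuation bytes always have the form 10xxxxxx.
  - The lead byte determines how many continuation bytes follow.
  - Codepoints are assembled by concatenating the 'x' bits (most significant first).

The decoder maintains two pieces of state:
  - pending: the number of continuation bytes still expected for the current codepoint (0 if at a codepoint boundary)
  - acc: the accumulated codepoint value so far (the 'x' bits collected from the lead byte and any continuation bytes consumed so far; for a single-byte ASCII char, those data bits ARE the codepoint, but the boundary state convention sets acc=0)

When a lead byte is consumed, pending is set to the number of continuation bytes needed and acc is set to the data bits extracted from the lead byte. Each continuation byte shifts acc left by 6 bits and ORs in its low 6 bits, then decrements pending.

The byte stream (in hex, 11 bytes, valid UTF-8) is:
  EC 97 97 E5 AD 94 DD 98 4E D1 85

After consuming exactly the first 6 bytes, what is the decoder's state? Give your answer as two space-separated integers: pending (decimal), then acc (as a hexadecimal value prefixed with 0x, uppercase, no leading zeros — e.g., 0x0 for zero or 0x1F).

Answer: 0 0x5B54

Derivation:
Byte[0]=EC: 3-byte lead. pending=2, acc=0xC
Byte[1]=97: continuation. acc=(acc<<6)|0x17=0x317, pending=1
Byte[2]=97: continuation. acc=(acc<<6)|0x17=0xC5D7, pending=0
Byte[3]=E5: 3-byte lead. pending=2, acc=0x5
Byte[4]=AD: continuation. acc=(acc<<6)|0x2D=0x16D, pending=1
Byte[5]=94: continuation. acc=(acc<<6)|0x14=0x5B54, pending=0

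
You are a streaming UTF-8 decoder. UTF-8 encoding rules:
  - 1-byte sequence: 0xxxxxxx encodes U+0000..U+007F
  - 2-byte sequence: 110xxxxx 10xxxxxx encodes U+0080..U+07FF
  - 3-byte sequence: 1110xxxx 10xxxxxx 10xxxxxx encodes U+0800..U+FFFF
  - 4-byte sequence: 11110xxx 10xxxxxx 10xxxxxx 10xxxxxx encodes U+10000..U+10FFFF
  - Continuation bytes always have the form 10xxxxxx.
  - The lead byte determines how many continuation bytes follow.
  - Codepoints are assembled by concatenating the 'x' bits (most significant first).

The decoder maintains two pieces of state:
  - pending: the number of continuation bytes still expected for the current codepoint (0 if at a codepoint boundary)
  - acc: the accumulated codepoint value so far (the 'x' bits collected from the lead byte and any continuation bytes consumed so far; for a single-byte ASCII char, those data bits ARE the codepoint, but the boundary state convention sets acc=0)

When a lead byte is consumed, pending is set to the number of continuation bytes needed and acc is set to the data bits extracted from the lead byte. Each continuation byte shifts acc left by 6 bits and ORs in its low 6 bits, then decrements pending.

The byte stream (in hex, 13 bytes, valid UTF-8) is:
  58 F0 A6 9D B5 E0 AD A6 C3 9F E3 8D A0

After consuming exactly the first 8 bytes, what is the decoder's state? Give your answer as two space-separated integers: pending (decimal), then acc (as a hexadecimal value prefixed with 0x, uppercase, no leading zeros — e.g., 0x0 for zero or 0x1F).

Answer: 0 0xB66

Derivation:
Byte[0]=58: 1-byte. pending=0, acc=0x0
Byte[1]=F0: 4-byte lead. pending=3, acc=0x0
Byte[2]=A6: continuation. acc=(acc<<6)|0x26=0x26, pending=2
Byte[3]=9D: continuation. acc=(acc<<6)|0x1D=0x99D, pending=1
Byte[4]=B5: continuation. acc=(acc<<6)|0x35=0x26775, pending=0
Byte[5]=E0: 3-byte lead. pending=2, acc=0x0
Byte[6]=AD: continuation. acc=(acc<<6)|0x2D=0x2D, pending=1
Byte[7]=A6: continuation. acc=(acc<<6)|0x26=0xB66, pending=0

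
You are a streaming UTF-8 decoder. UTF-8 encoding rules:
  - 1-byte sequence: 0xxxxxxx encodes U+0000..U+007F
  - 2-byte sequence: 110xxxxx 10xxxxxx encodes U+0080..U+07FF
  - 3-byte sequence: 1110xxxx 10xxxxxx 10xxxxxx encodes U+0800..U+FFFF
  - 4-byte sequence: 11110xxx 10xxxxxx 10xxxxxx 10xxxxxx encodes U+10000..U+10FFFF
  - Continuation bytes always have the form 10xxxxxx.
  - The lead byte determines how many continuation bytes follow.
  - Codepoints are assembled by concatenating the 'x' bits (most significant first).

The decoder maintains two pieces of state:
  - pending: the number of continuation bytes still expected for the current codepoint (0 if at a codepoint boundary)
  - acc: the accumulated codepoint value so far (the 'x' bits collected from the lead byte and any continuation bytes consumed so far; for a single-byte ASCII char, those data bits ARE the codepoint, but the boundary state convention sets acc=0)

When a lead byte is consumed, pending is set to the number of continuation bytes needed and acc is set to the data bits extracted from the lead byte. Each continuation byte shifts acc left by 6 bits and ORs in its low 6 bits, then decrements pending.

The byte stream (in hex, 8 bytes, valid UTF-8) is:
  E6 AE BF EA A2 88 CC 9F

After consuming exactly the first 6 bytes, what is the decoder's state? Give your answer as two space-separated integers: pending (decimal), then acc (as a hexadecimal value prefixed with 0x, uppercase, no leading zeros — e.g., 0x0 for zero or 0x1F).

Answer: 0 0xA888

Derivation:
Byte[0]=E6: 3-byte lead. pending=2, acc=0x6
Byte[1]=AE: continuation. acc=(acc<<6)|0x2E=0x1AE, pending=1
Byte[2]=BF: continuation. acc=(acc<<6)|0x3F=0x6BBF, pending=0
Byte[3]=EA: 3-byte lead. pending=2, acc=0xA
Byte[4]=A2: continuation. acc=(acc<<6)|0x22=0x2A2, pending=1
Byte[5]=88: continuation. acc=(acc<<6)|0x08=0xA888, pending=0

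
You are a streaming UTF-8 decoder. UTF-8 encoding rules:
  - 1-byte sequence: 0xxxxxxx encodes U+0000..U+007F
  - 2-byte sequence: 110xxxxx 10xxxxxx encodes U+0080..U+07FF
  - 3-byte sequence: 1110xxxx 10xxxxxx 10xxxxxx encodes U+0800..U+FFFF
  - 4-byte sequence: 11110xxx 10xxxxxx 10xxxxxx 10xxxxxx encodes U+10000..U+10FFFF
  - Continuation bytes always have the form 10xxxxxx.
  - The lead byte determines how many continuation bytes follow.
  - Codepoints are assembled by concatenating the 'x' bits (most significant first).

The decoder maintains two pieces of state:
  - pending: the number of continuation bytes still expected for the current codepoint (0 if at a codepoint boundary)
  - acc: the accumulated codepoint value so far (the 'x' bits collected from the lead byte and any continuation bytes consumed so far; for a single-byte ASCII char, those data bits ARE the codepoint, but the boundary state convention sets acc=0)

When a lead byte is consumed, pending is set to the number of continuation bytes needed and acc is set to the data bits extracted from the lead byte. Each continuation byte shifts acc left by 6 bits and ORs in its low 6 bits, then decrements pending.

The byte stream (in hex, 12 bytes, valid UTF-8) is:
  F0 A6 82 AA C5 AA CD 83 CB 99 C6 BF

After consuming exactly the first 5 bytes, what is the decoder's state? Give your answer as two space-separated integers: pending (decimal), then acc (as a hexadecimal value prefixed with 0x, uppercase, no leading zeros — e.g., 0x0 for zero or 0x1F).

Answer: 1 0x5

Derivation:
Byte[0]=F0: 4-byte lead. pending=3, acc=0x0
Byte[1]=A6: continuation. acc=(acc<<6)|0x26=0x26, pending=2
Byte[2]=82: continuation. acc=(acc<<6)|0x02=0x982, pending=1
Byte[3]=AA: continuation. acc=(acc<<6)|0x2A=0x260AA, pending=0
Byte[4]=C5: 2-byte lead. pending=1, acc=0x5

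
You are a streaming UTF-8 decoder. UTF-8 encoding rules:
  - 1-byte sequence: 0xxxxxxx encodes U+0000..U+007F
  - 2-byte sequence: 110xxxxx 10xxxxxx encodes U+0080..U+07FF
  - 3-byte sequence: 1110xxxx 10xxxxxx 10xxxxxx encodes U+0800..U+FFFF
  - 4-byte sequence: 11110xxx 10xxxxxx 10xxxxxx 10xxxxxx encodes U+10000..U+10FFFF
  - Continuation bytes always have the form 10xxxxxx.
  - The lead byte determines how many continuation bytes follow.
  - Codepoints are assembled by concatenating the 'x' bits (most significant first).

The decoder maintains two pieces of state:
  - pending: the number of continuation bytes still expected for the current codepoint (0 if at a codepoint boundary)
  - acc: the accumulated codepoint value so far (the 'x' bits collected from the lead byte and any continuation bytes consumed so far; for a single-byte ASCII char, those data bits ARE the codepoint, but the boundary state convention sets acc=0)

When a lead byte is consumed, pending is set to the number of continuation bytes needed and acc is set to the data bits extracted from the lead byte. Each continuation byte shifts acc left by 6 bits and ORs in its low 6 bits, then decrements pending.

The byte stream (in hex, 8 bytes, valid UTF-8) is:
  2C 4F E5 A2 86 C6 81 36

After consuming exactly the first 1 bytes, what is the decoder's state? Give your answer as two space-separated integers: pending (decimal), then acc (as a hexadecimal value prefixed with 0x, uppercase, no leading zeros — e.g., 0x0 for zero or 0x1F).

Byte[0]=2C: 1-byte. pending=0, acc=0x0

Answer: 0 0x0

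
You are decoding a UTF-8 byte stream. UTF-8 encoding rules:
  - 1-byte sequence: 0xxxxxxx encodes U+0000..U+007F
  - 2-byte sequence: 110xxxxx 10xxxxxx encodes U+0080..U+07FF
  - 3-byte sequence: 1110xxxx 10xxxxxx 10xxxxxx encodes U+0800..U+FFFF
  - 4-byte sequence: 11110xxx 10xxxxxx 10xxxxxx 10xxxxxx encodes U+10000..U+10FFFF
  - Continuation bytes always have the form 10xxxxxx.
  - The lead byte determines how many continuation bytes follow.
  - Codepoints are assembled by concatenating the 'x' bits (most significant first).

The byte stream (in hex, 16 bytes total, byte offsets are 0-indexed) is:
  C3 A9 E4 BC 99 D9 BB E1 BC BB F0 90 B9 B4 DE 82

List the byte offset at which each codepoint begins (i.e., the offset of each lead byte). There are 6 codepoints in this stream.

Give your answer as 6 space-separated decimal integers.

Answer: 0 2 5 7 10 14

Derivation:
Byte[0]=C3: 2-byte lead, need 1 cont bytes. acc=0x3
Byte[1]=A9: continuation. acc=(acc<<6)|0x29=0xE9
Completed: cp=U+00E9 (starts at byte 0)
Byte[2]=E4: 3-byte lead, need 2 cont bytes. acc=0x4
Byte[3]=BC: continuation. acc=(acc<<6)|0x3C=0x13C
Byte[4]=99: continuation. acc=(acc<<6)|0x19=0x4F19
Completed: cp=U+4F19 (starts at byte 2)
Byte[5]=D9: 2-byte lead, need 1 cont bytes. acc=0x19
Byte[6]=BB: continuation. acc=(acc<<6)|0x3B=0x67B
Completed: cp=U+067B (starts at byte 5)
Byte[7]=E1: 3-byte lead, need 2 cont bytes. acc=0x1
Byte[8]=BC: continuation. acc=(acc<<6)|0x3C=0x7C
Byte[9]=BB: continuation. acc=(acc<<6)|0x3B=0x1F3B
Completed: cp=U+1F3B (starts at byte 7)
Byte[10]=F0: 4-byte lead, need 3 cont bytes. acc=0x0
Byte[11]=90: continuation. acc=(acc<<6)|0x10=0x10
Byte[12]=B9: continuation. acc=(acc<<6)|0x39=0x439
Byte[13]=B4: continuation. acc=(acc<<6)|0x34=0x10E74
Completed: cp=U+10E74 (starts at byte 10)
Byte[14]=DE: 2-byte lead, need 1 cont bytes. acc=0x1E
Byte[15]=82: continuation. acc=(acc<<6)|0x02=0x782
Completed: cp=U+0782 (starts at byte 14)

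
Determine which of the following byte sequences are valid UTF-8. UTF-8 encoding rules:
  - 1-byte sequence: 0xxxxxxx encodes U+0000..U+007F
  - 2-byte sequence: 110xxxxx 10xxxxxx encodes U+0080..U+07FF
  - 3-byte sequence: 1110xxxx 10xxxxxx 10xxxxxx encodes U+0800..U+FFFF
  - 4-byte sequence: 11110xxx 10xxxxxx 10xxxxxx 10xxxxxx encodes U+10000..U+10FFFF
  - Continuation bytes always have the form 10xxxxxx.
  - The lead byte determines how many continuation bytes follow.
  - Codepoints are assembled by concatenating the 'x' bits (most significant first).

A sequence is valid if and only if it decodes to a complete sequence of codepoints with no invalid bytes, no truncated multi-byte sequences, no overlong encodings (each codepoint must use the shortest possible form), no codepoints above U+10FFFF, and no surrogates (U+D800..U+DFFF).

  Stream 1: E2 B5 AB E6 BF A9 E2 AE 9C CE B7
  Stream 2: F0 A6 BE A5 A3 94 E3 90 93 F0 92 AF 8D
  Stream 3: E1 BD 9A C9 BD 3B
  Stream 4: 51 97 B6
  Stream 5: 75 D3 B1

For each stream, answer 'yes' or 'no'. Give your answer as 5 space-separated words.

Stream 1: decodes cleanly. VALID
Stream 2: error at byte offset 4. INVALID
Stream 3: decodes cleanly. VALID
Stream 4: error at byte offset 1. INVALID
Stream 5: decodes cleanly. VALID

Answer: yes no yes no yes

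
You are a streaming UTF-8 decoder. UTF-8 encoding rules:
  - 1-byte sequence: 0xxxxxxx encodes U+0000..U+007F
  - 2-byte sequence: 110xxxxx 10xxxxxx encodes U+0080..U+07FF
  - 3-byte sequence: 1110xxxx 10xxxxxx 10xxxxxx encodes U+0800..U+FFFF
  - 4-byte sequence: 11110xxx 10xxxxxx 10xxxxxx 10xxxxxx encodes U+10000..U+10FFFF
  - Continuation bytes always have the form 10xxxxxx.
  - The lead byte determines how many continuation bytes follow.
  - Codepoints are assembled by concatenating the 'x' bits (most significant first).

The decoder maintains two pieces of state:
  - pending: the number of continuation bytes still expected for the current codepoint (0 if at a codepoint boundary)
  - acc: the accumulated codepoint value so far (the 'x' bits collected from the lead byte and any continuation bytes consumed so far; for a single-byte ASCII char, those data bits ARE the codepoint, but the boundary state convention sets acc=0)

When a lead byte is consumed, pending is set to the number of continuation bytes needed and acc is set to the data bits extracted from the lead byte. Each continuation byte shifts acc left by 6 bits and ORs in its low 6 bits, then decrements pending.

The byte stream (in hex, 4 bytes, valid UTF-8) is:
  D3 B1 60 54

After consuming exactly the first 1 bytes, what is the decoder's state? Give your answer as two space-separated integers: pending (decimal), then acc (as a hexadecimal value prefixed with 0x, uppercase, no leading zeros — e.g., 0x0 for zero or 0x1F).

Answer: 1 0x13

Derivation:
Byte[0]=D3: 2-byte lead. pending=1, acc=0x13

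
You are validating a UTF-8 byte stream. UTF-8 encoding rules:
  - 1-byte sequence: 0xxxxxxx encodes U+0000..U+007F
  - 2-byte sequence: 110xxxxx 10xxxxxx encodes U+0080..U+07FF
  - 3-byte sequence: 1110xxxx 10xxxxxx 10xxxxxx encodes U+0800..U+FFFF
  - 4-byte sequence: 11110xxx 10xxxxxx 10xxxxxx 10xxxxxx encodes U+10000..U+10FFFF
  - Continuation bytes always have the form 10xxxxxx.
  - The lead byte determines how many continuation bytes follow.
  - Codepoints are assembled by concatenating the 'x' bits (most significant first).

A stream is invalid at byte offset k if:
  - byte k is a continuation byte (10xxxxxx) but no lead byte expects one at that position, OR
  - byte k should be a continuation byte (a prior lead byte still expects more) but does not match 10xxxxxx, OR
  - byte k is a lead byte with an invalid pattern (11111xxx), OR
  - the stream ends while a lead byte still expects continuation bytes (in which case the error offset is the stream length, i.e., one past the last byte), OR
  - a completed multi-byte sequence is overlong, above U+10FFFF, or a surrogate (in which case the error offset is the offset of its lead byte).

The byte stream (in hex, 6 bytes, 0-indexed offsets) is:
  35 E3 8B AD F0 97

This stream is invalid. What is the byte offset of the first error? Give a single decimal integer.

Byte[0]=35: 1-byte ASCII. cp=U+0035
Byte[1]=E3: 3-byte lead, need 2 cont bytes. acc=0x3
Byte[2]=8B: continuation. acc=(acc<<6)|0x0B=0xCB
Byte[3]=AD: continuation. acc=(acc<<6)|0x2D=0x32ED
Completed: cp=U+32ED (starts at byte 1)
Byte[4]=F0: 4-byte lead, need 3 cont bytes. acc=0x0
Byte[5]=97: continuation. acc=(acc<<6)|0x17=0x17
Byte[6]: stream ended, expected continuation. INVALID

Answer: 6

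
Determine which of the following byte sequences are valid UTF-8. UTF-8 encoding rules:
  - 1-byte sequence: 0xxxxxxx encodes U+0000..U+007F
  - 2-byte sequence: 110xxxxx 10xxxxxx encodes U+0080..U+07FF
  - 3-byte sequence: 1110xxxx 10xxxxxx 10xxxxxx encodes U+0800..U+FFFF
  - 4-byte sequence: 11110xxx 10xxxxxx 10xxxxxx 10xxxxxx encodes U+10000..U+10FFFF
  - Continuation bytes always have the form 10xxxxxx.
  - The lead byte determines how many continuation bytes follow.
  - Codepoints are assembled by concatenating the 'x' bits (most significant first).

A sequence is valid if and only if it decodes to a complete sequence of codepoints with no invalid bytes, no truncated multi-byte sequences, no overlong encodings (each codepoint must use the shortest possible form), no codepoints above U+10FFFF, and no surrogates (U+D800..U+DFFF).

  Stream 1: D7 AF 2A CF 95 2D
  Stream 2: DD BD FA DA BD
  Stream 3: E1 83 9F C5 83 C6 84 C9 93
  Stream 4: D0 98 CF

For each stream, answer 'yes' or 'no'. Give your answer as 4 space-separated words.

Stream 1: decodes cleanly. VALID
Stream 2: error at byte offset 2. INVALID
Stream 3: decodes cleanly. VALID
Stream 4: error at byte offset 3. INVALID

Answer: yes no yes no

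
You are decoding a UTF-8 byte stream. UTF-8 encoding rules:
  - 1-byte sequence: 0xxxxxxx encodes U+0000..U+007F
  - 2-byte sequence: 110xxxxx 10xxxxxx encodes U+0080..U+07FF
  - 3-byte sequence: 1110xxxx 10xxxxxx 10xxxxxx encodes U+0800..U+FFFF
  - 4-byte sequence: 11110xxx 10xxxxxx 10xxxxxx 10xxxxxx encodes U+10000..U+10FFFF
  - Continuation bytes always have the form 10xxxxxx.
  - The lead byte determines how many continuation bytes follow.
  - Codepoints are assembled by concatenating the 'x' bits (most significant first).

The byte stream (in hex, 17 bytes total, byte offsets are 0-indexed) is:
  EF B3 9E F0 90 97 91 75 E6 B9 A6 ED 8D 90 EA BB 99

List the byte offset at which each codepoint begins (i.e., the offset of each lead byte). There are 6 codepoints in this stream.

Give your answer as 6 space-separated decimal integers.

Answer: 0 3 7 8 11 14

Derivation:
Byte[0]=EF: 3-byte lead, need 2 cont bytes. acc=0xF
Byte[1]=B3: continuation. acc=(acc<<6)|0x33=0x3F3
Byte[2]=9E: continuation. acc=(acc<<6)|0x1E=0xFCDE
Completed: cp=U+FCDE (starts at byte 0)
Byte[3]=F0: 4-byte lead, need 3 cont bytes. acc=0x0
Byte[4]=90: continuation. acc=(acc<<6)|0x10=0x10
Byte[5]=97: continuation. acc=(acc<<6)|0x17=0x417
Byte[6]=91: continuation. acc=(acc<<6)|0x11=0x105D1
Completed: cp=U+105D1 (starts at byte 3)
Byte[7]=75: 1-byte ASCII. cp=U+0075
Byte[8]=E6: 3-byte lead, need 2 cont bytes. acc=0x6
Byte[9]=B9: continuation. acc=(acc<<6)|0x39=0x1B9
Byte[10]=A6: continuation. acc=(acc<<6)|0x26=0x6E66
Completed: cp=U+6E66 (starts at byte 8)
Byte[11]=ED: 3-byte lead, need 2 cont bytes. acc=0xD
Byte[12]=8D: continuation. acc=(acc<<6)|0x0D=0x34D
Byte[13]=90: continuation. acc=(acc<<6)|0x10=0xD350
Completed: cp=U+D350 (starts at byte 11)
Byte[14]=EA: 3-byte lead, need 2 cont bytes. acc=0xA
Byte[15]=BB: continuation. acc=(acc<<6)|0x3B=0x2BB
Byte[16]=99: continuation. acc=(acc<<6)|0x19=0xAED9
Completed: cp=U+AED9 (starts at byte 14)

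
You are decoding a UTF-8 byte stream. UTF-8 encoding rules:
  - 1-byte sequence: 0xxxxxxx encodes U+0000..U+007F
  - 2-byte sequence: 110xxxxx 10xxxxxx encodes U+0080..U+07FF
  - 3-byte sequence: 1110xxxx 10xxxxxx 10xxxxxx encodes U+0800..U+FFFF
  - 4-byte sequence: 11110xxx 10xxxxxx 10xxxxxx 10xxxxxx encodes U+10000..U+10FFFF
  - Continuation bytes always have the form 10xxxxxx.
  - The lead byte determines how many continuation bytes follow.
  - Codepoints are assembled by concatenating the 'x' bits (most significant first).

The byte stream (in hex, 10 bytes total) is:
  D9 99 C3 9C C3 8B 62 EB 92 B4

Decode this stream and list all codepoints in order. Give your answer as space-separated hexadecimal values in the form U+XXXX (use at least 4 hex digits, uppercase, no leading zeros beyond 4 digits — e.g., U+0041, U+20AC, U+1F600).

Answer: U+0659 U+00DC U+00CB U+0062 U+B4B4

Derivation:
Byte[0]=D9: 2-byte lead, need 1 cont bytes. acc=0x19
Byte[1]=99: continuation. acc=(acc<<6)|0x19=0x659
Completed: cp=U+0659 (starts at byte 0)
Byte[2]=C3: 2-byte lead, need 1 cont bytes. acc=0x3
Byte[3]=9C: continuation. acc=(acc<<6)|0x1C=0xDC
Completed: cp=U+00DC (starts at byte 2)
Byte[4]=C3: 2-byte lead, need 1 cont bytes. acc=0x3
Byte[5]=8B: continuation. acc=(acc<<6)|0x0B=0xCB
Completed: cp=U+00CB (starts at byte 4)
Byte[6]=62: 1-byte ASCII. cp=U+0062
Byte[7]=EB: 3-byte lead, need 2 cont bytes. acc=0xB
Byte[8]=92: continuation. acc=(acc<<6)|0x12=0x2D2
Byte[9]=B4: continuation. acc=(acc<<6)|0x34=0xB4B4
Completed: cp=U+B4B4 (starts at byte 7)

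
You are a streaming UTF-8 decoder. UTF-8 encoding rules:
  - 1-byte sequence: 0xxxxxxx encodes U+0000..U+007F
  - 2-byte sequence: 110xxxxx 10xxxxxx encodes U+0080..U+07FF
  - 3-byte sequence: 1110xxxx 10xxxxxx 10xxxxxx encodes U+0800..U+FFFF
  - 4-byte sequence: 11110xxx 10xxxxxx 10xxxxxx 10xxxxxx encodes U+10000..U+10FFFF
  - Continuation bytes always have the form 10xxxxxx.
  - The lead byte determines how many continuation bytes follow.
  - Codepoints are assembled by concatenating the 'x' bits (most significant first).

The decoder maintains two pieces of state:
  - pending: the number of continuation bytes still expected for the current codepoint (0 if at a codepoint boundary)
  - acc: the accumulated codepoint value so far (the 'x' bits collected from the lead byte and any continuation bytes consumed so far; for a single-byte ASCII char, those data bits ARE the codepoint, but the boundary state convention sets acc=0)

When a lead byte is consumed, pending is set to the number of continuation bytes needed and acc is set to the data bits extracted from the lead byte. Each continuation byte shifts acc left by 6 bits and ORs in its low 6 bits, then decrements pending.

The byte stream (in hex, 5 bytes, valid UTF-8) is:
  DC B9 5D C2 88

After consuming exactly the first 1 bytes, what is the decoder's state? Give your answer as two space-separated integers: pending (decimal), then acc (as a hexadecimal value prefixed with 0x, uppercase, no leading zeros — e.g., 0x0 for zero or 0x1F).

Byte[0]=DC: 2-byte lead. pending=1, acc=0x1C

Answer: 1 0x1C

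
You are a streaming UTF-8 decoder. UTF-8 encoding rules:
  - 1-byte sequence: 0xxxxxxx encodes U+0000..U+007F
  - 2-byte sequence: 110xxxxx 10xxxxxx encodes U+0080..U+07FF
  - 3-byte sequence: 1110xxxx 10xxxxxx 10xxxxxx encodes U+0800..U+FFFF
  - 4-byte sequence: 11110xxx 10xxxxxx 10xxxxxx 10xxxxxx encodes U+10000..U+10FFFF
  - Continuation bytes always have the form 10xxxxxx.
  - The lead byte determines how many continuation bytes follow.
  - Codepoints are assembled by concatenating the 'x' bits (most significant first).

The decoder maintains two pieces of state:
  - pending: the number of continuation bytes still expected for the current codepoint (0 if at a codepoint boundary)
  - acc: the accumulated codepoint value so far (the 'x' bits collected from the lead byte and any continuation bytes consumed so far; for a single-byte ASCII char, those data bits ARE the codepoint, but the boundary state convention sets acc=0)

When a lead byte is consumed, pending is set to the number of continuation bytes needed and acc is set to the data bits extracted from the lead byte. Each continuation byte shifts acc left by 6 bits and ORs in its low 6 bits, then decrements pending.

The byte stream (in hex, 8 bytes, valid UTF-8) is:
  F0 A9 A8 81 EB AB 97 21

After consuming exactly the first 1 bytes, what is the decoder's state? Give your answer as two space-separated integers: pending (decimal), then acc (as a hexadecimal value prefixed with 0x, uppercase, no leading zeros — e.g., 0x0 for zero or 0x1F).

Byte[0]=F0: 4-byte lead. pending=3, acc=0x0

Answer: 3 0x0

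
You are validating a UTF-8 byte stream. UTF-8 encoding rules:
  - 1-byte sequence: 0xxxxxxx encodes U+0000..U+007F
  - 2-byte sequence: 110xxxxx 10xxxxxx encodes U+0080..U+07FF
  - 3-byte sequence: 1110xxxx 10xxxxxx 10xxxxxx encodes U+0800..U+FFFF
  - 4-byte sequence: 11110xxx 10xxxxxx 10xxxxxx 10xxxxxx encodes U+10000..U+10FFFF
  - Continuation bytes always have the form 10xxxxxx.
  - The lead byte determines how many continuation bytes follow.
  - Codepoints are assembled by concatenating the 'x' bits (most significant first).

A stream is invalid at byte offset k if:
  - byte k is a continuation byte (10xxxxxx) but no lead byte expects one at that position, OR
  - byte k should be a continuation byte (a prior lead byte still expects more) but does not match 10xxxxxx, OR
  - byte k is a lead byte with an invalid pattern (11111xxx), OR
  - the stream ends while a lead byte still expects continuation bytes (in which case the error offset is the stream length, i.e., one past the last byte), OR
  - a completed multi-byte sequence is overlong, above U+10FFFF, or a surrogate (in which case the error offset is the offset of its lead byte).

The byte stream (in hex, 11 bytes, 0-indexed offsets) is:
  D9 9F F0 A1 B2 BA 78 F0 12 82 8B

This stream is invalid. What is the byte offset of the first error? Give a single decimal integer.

Byte[0]=D9: 2-byte lead, need 1 cont bytes. acc=0x19
Byte[1]=9F: continuation. acc=(acc<<6)|0x1F=0x65F
Completed: cp=U+065F (starts at byte 0)
Byte[2]=F0: 4-byte lead, need 3 cont bytes. acc=0x0
Byte[3]=A1: continuation. acc=(acc<<6)|0x21=0x21
Byte[4]=B2: continuation. acc=(acc<<6)|0x32=0x872
Byte[5]=BA: continuation. acc=(acc<<6)|0x3A=0x21CBA
Completed: cp=U+21CBA (starts at byte 2)
Byte[6]=78: 1-byte ASCII. cp=U+0078
Byte[7]=F0: 4-byte lead, need 3 cont bytes. acc=0x0
Byte[8]=12: expected 10xxxxxx continuation. INVALID

Answer: 8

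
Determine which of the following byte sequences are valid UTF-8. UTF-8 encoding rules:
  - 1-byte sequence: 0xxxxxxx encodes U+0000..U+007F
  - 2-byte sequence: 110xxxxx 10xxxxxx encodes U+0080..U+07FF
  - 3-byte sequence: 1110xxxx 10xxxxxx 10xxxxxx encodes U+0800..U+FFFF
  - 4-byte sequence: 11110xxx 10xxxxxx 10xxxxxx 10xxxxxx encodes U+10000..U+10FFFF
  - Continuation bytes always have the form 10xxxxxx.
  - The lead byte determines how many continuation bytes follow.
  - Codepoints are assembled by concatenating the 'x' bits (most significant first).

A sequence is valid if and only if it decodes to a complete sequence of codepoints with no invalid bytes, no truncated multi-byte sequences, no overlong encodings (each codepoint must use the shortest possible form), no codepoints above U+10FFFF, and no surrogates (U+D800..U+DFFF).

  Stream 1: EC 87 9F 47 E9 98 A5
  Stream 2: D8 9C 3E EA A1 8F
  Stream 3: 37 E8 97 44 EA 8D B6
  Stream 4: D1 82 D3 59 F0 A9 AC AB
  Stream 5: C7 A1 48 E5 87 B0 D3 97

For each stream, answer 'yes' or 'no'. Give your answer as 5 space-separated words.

Stream 1: decodes cleanly. VALID
Stream 2: decodes cleanly. VALID
Stream 3: error at byte offset 3. INVALID
Stream 4: error at byte offset 3. INVALID
Stream 5: decodes cleanly. VALID

Answer: yes yes no no yes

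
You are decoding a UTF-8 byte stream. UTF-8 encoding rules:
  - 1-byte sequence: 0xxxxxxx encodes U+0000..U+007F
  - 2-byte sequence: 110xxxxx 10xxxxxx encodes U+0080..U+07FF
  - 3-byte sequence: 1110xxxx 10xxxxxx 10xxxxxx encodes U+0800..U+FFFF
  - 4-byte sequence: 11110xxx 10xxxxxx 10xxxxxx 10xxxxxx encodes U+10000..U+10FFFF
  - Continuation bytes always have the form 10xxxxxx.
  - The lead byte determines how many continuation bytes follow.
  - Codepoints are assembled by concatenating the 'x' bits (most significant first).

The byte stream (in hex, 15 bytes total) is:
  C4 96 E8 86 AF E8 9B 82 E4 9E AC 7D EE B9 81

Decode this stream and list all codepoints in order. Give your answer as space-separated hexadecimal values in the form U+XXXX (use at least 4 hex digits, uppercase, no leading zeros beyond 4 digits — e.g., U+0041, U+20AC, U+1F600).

Byte[0]=C4: 2-byte lead, need 1 cont bytes. acc=0x4
Byte[1]=96: continuation. acc=(acc<<6)|0x16=0x116
Completed: cp=U+0116 (starts at byte 0)
Byte[2]=E8: 3-byte lead, need 2 cont bytes. acc=0x8
Byte[3]=86: continuation. acc=(acc<<6)|0x06=0x206
Byte[4]=AF: continuation. acc=(acc<<6)|0x2F=0x81AF
Completed: cp=U+81AF (starts at byte 2)
Byte[5]=E8: 3-byte lead, need 2 cont bytes. acc=0x8
Byte[6]=9B: continuation. acc=(acc<<6)|0x1B=0x21B
Byte[7]=82: continuation. acc=(acc<<6)|0x02=0x86C2
Completed: cp=U+86C2 (starts at byte 5)
Byte[8]=E4: 3-byte lead, need 2 cont bytes. acc=0x4
Byte[9]=9E: continuation. acc=(acc<<6)|0x1E=0x11E
Byte[10]=AC: continuation. acc=(acc<<6)|0x2C=0x47AC
Completed: cp=U+47AC (starts at byte 8)
Byte[11]=7D: 1-byte ASCII. cp=U+007D
Byte[12]=EE: 3-byte lead, need 2 cont bytes. acc=0xE
Byte[13]=B9: continuation. acc=(acc<<6)|0x39=0x3B9
Byte[14]=81: continuation. acc=(acc<<6)|0x01=0xEE41
Completed: cp=U+EE41 (starts at byte 12)

Answer: U+0116 U+81AF U+86C2 U+47AC U+007D U+EE41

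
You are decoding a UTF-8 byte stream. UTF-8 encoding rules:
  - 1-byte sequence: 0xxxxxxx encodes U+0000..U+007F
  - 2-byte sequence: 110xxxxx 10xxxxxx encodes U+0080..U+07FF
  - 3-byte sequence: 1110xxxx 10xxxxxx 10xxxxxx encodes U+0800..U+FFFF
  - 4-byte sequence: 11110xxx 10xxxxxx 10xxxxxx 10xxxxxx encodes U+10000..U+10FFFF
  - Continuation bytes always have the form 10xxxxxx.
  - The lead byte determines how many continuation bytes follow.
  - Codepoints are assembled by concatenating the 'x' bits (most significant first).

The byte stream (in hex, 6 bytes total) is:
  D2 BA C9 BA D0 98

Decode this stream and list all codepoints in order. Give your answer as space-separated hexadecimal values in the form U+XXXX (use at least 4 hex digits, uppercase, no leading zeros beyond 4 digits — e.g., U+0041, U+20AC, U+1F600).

Byte[0]=D2: 2-byte lead, need 1 cont bytes. acc=0x12
Byte[1]=BA: continuation. acc=(acc<<6)|0x3A=0x4BA
Completed: cp=U+04BA (starts at byte 0)
Byte[2]=C9: 2-byte lead, need 1 cont bytes. acc=0x9
Byte[3]=BA: continuation. acc=(acc<<6)|0x3A=0x27A
Completed: cp=U+027A (starts at byte 2)
Byte[4]=D0: 2-byte lead, need 1 cont bytes. acc=0x10
Byte[5]=98: continuation. acc=(acc<<6)|0x18=0x418
Completed: cp=U+0418 (starts at byte 4)

Answer: U+04BA U+027A U+0418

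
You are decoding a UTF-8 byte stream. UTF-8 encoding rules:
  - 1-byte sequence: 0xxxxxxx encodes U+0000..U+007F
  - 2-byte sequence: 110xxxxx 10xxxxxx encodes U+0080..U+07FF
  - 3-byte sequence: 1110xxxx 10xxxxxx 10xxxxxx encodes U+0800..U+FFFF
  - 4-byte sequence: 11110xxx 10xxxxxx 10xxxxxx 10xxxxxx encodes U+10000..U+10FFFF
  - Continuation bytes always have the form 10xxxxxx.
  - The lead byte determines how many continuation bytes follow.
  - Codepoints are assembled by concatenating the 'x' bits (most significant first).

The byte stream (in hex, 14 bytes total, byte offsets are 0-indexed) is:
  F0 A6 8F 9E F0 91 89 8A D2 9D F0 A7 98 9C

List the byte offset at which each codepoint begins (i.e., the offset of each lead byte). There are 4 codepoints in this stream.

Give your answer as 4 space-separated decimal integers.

Byte[0]=F0: 4-byte lead, need 3 cont bytes. acc=0x0
Byte[1]=A6: continuation. acc=(acc<<6)|0x26=0x26
Byte[2]=8F: continuation. acc=(acc<<6)|0x0F=0x98F
Byte[3]=9E: continuation. acc=(acc<<6)|0x1E=0x263DE
Completed: cp=U+263DE (starts at byte 0)
Byte[4]=F0: 4-byte lead, need 3 cont bytes. acc=0x0
Byte[5]=91: continuation. acc=(acc<<6)|0x11=0x11
Byte[6]=89: continuation. acc=(acc<<6)|0x09=0x449
Byte[7]=8A: continuation. acc=(acc<<6)|0x0A=0x1124A
Completed: cp=U+1124A (starts at byte 4)
Byte[8]=D2: 2-byte lead, need 1 cont bytes. acc=0x12
Byte[9]=9D: continuation. acc=(acc<<6)|0x1D=0x49D
Completed: cp=U+049D (starts at byte 8)
Byte[10]=F0: 4-byte lead, need 3 cont bytes. acc=0x0
Byte[11]=A7: continuation. acc=(acc<<6)|0x27=0x27
Byte[12]=98: continuation. acc=(acc<<6)|0x18=0x9D8
Byte[13]=9C: continuation. acc=(acc<<6)|0x1C=0x2761C
Completed: cp=U+2761C (starts at byte 10)

Answer: 0 4 8 10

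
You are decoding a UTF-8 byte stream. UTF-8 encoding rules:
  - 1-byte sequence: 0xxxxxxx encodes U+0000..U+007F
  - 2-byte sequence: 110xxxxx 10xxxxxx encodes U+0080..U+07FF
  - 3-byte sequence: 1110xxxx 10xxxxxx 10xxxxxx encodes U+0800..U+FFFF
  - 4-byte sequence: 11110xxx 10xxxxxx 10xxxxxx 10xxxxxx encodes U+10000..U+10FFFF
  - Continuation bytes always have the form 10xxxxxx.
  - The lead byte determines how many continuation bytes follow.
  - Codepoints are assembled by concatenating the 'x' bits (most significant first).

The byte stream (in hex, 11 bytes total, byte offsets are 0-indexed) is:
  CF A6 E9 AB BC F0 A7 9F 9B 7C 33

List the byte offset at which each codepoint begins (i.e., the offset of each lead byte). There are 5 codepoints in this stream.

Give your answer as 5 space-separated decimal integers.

Byte[0]=CF: 2-byte lead, need 1 cont bytes. acc=0xF
Byte[1]=A6: continuation. acc=(acc<<6)|0x26=0x3E6
Completed: cp=U+03E6 (starts at byte 0)
Byte[2]=E9: 3-byte lead, need 2 cont bytes. acc=0x9
Byte[3]=AB: continuation. acc=(acc<<6)|0x2B=0x26B
Byte[4]=BC: continuation. acc=(acc<<6)|0x3C=0x9AFC
Completed: cp=U+9AFC (starts at byte 2)
Byte[5]=F0: 4-byte lead, need 3 cont bytes. acc=0x0
Byte[6]=A7: continuation. acc=(acc<<6)|0x27=0x27
Byte[7]=9F: continuation. acc=(acc<<6)|0x1F=0x9DF
Byte[8]=9B: continuation. acc=(acc<<6)|0x1B=0x277DB
Completed: cp=U+277DB (starts at byte 5)
Byte[9]=7C: 1-byte ASCII. cp=U+007C
Byte[10]=33: 1-byte ASCII. cp=U+0033

Answer: 0 2 5 9 10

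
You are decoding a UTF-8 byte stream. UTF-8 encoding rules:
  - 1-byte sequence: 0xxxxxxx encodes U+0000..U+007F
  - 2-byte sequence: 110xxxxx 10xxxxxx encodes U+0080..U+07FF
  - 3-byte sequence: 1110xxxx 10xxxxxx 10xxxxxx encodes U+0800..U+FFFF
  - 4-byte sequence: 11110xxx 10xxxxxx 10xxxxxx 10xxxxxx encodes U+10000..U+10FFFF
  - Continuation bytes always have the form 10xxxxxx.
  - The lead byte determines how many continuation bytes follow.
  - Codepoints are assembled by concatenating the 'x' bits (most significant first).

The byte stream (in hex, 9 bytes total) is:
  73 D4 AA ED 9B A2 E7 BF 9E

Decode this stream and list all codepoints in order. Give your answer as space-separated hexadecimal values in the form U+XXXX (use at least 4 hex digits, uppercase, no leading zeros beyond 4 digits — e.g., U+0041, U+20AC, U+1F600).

Answer: U+0073 U+052A U+D6E2 U+7FDE

Derivation:
Byte[0]=73: 1-byte ASCII. cp=U+0073
Byte[1]=D4: 2-byte lead, need 1 cont bytes. acc=0x14
Byte[2]=AA: continuation. acc=(acc<<6)|0x2A=0x52A
Completed: cp=U+052A (starts at byte 1)
Byte[3]=ED: 3-byte lead, need 2 cont bytes. acc=0xD
Byte[4]=9B: continuation. acc=(acc<<6)|0x1B=0x35B
Byte[5]=A2: continuation. acc=(acc<<6)|0x22=0xD6E2
Completed: cp=U+D6E2 (starts at byte 3)
Byte[6]=E7: 3-byte lead, need 2 cont bytes. acc=0x7
Byte[7]=BF: continuation. acc=(acc<<6)|0x3F=0x1FF
Byte[8]=9E: continuation. acc=(acc<<6)|0x1E=0x7FDE
Completed: cp=U+7FDE (starts at byte 6)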